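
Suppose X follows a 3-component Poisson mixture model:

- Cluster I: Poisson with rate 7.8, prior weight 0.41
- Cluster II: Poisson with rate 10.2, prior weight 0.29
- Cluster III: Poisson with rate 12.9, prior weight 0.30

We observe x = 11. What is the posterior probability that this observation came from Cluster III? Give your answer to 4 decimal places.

The responsibility of component k is π_k f_k(x) divided by Σ_j π_j f_j(x).
Evaluate each component's likelihood at the observed value:
  L_I = e^(−7.8)·7.8^11/11! = 0.0667403
  L_II = e^(−10.2)·10.2^11/11! = 0.115782
  L_III = e^(−12.9)·12.9^11/11! = 0.103023
Unnormalised posteriors:
  π_I·L_I = 0.41 × 0.0667403 = 0.0273635
  π_II·L_II = 0.29 × 0.115782 = 0.0335769
  π_III·L_III = 0.30 × 0.103023 = 0.0309068
Marginal: 0.0273635 + 0.0335769 + 0.0309068 = 0.0918472
P(Cluster III | x) = 0.0309068 / 0.0918472 ≈ 0.3365

0.3365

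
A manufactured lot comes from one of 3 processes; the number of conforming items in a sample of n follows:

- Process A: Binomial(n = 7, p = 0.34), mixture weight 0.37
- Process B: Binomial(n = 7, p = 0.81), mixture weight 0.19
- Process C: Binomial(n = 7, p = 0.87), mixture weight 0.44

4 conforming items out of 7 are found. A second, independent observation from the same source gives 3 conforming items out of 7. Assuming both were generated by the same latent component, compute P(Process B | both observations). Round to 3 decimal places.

0.035

The responsibility of component k is π_k f_k(x) divided by Σ_j π_j f_j(x).
Since both observations come from the same component, the likelihood for component k is f_k(x₁)·f_k(x₂).
  f_A = [0.134467] × [0.261024] = 0.0350991
  f_B = [0.10334] × [0.0242403] = 0.00250499
  f_C = [0.044053] × [0.00658263] = 0.000289984
Multiply by the mixture weights:
  π_A·f_A = 0.37 × 0.0350991 = 0.0129867
  π_B·f_B = 0.19 × 0.00250499 = 0.000475949
  π_C·f_C = 0.44 × 0.000289984 = 0.000127593
Sum: 0.0129867 + 0.000475949 + 0.000127593 = 0.0135902
P(Process B | data) ≈ 0.035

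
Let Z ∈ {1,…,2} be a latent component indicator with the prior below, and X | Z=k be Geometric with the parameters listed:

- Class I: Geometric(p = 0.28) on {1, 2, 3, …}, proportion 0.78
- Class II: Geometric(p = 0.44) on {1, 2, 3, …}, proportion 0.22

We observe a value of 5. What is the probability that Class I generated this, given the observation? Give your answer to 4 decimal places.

0.8604

The responsibility of component k is π_k f_k(x) divided by Σ_j π_j f_j(x).
Component likelihoods at x = 5:
  p_I = 0.28·(1−0.28)^4 = 0.28·0.268739 = 0.0752468
  p_II = 0.44·(1−0.44)^4 = 0.44·0.098345 = 0.0432718
Weight by the priors:
  π_I·p_I = 0.78 × 0.0752468 = 0.0586925
  π_II·p_II = 0.22 × 0.0432718 = 0.00951979
Evidence: 0.0586925 + 0.00951979 = 0.0682123
P(Class I | the observation) ≈ 0.8604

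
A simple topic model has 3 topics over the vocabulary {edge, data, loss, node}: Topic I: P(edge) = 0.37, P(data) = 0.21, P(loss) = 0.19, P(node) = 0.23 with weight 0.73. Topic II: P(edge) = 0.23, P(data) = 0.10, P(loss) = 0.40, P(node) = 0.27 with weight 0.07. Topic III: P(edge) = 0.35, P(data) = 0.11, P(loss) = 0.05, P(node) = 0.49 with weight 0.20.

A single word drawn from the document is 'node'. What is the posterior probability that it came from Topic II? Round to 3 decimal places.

P(component k | x) = π_k·f_k(x) / marginal(x), where marginal(x) = Σ_j π_j·f_j(x).
Categorical probabilities:
  f_I = 0.23
  f_II = 0.27
  f_III = 0.49
Weight by the priors:
  π_I·f_I = 0.73 × 0.23 = 0.1679
  π_II·f_II = 0.07 × 0.27 = 0.0189
  π_III·f_III = 0.20 × 0.49 = 0.098
Marginal: 0.1679 + 0.0189 + 0.098 = 0.2848
So the posterior for Topic II is 0.0189 / 0.2848 ≈ 0.066.

0.066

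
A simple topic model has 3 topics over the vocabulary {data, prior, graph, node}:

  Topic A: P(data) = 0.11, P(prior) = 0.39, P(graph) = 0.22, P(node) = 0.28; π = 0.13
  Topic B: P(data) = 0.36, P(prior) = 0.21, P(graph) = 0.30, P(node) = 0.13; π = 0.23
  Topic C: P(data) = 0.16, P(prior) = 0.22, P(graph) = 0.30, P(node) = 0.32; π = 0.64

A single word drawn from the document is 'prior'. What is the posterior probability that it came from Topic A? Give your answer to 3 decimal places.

P(component k | x) = π_k·f_k(x) / marginal(x), where marginal(x) = Σ_j π_j·f_j(x).
Component likelihoods at x = 'prior':
  L_A = 0.39
  L_B = 0.21
  L_C = 0.22
Weight by the priors:
  π_A·L_A = 0.13 × 0.39 = 0.0507
  π_B·L_B = 0.23 × 0.21 = 0.0483
  π_C·L_C = 0.64 × 0.22 = 0.1408
Denominator: 0.0507 + 0.0483 + 0.1408 = 0.2398
P(Topic A | data) ≈ 0.211

0.211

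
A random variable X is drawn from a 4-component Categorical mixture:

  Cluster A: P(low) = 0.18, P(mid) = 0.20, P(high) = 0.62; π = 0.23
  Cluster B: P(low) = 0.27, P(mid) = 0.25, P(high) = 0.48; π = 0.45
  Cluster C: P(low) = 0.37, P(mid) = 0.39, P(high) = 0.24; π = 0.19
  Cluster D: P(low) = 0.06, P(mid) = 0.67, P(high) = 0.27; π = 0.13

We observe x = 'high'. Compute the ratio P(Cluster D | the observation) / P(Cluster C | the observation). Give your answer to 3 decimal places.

Posterior odds = (π_i f_i(x)) / (π_j f_j(x)); the normalising sum cancels.
Evaluate each component's likelihood at the observed value:
  L_A = P(high | comp) = 0.62
  L_B = P(high | comp) = 0.48
  L_C = P(high | comp) = 0.24
  L_D = P(high | comp) = 0.27
0.0351 / 0.0456 ≈ 0.770

0.770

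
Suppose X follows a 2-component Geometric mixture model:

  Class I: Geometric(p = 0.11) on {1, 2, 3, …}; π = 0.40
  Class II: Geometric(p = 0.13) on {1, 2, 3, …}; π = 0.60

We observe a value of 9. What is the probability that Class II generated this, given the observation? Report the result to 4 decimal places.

By Bayes' theorem, P(k | x) = w_k f_k(x) / Σ_j w_j f_j(x).
Geometric probabilities:
  L_I = 0.0433025
  L_II = 0.0426675
Weight by the priors:
  w_I·L_I = 0.40 × 0.0433025 = 0.017321
  w_II·L_II = 0.60 × 0.0426675 = 0.0256005
Sum: 0.017321 + 0.0256005 = 0.0429215
P(Class II | the observation) ≈ 0.5964

0.5964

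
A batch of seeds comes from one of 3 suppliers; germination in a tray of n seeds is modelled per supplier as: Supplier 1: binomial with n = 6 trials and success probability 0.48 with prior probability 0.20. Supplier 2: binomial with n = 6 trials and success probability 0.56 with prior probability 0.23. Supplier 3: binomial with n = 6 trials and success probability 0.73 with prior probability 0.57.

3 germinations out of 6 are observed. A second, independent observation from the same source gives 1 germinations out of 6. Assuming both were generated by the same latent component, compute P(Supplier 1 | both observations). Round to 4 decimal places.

0.6096

Apply Bayes' rule: the posterior for each component is proportional to its prior times its likelihood at x.
Since both observations come from the same component, the likelihood for component k is f_k(x₁)·f_k(x₂).
  L_1 = [C(6,3)·0.48^3·0.52^3 = 20·0.110592·0.140608 = 0.311002] × [0.109499] = 0.0340544
  L_2 = [C(6,3)·0.56^3·0.44^3 = 20·0.175616·0.085184 = 0.299193] × [0.0554119] = 0.0165789
  L_3 = [C(6,3)·0.73^3·0.27^3 = 20·0.389017·0.019683 = 0.15314] × [0.00628482] = 0.00096246
Unnormalised posteriors:
  π_1·L_1 = 0.20 × 0.0340544 = 0.00681088
  π_2·L_2 = 0.23 × 0.0165789 = 0.00381314
  π_3·L_3 = 0.57 × 0.00096246 = 0.000548602
Denominator: 0.00681088 + 0.00381314 + 0.000548602 = 0.0111726
P(Supplier 1 | x₁, x₂) = 0.00681088 / 0.0111726 ≈ 0.6096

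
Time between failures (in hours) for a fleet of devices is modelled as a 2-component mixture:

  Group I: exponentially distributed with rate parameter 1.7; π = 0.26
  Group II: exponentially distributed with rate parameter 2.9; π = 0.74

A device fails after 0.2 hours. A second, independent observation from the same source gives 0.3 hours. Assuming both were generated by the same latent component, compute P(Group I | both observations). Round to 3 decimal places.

0.180

The responsibility of component k is P(Z=k) f_k(x) divided by Σ_j P(Z=j) f_j(x).
Since both observations come from the same component, the likelihood for component k is f_k(x₁)·f_k(x₂).
  L_I = [1.21001] × [1.02084] = 1.23523
  L_II = [1.62371] × [1.21496] = 1.97274
Multiply by the mixture weights:
  P(Z=I)·L_I = 0.26 × 1.23523 = 0.32116
  P(Z=II)·L_II = 0.74 × 1.97274 = 1.45982
Denominator: 0.32116 + 1.45982 = 1.78098
P(Group I | x) ≈ 0.180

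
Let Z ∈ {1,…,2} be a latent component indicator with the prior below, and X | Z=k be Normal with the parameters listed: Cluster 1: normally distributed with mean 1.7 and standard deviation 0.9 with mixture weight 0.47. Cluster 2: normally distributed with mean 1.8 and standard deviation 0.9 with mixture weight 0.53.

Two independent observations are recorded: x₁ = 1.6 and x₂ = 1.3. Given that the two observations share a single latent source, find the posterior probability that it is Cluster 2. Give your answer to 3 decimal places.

0.512

By Bayes' theorem, P(k | x) = P(Z=k) f_k(x) / Σ_j P(Z=j) f_j(x).
Since both observations come from the same component, the likelihood for component k is f_k(x₁)·f_k(x₂).
  f_1 = [(1/(0.9·√(2π)))·exp(−(1.6−1.7)²/(2·0.9²)) = 0.443269·exp(-0.00617) = 0.440541] × [0.401582] = 0.176914
  f_2 = [(1/(0.9·√(2π)))·exp(−(1.6−1.8)²/(2·0.9²)) = 0.443269·exp(-0.02469) = 0.432458] × [0.37988] = 0.164282
Prior × likelihood for each component:
  P(Z=1)·f_1 = 0.47 × 0.176914 = 0.0831493
  P(Z=2)·f_2 = 0.53 × 0.164282 = 0.0870697
Sum: 0.0831493 + 0.0870697 = 0.170219
P(Cluster 2 | data) ≈ 0.512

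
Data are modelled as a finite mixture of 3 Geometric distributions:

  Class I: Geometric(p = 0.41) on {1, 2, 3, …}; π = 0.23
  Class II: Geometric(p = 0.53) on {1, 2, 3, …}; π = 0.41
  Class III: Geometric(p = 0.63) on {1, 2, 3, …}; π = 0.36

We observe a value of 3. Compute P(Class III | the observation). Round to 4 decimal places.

P(component k | x) = w_k·f_k(x) / marginal(x), where marginal(x) = Σ_j w_j·f_j(x).
Evaluate each component's likelihood at the observed value:
  f_I = 0.41·(1−0.41)^2 = 0.41·0.3481 = 0.142721
  f_II = 0.53·(1−0.53)^2 = 0.53·0.2209 = 0.117077
  f_III = 0.63·(1−0.63)^2 = 0.63·0.1369 = 0.086247
Prior × likelihood for each component:
  w_I·f_I = 0.23 × 0.142721 = 0.0328258
  w_II·f_II = 0.41 × 0.117077 = 0.0480016
  w_III·f_III = 0.36 × 0.086247 = 0.0310489
Denominator: 0.0328258 + 0.0480016 + 0.0310489 = 0.111876
P(Class III | data) ≈ 0.2775

0.2775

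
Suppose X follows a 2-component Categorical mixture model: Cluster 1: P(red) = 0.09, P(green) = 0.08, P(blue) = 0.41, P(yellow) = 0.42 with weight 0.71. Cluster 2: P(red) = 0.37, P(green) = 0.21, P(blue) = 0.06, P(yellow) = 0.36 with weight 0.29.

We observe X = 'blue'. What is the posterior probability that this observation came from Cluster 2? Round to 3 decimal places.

0.056

P(component k | x) = π_k·f_k(x) / marginal(x), where marginal(x) = Σ_j π_j·f_j(x).
Categorical probabilities:
  p_1 = P(blue | comp) = 0.41
  p_2 = P(blue | comp) = 0.06
Weight by the priors:
  π_1·p_1 = 0.71 × 0.41 = 0.2911
  π_2·p_2 = 0.29 × 0.06 = 0.0174
Denominator: 0.2911 + 0.0174 = 0.3085
P(Cluster 2 | data) = 0.0174 / 0.3085 ≈ 0.056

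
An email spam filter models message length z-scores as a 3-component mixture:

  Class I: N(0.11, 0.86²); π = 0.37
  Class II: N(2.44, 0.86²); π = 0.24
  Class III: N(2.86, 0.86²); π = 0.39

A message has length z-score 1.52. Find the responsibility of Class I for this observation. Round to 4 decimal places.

0.2775

P(component k | x) = π_k·f_k(x) / marginal(x), where marginal(x) = Σ_j π_j·f_j(x).
Component likelihoods at x = 1.52:
  p_I = (1/(0.86·√(2π)))·exp(−(1.52−0.11)²/(2·0.86²)) = 0.463886·exp(-1.34404) = 0.120977
  p_II = (1/(0.86·√(2π)))·exp(−(1.52−2.44)²/(2·0.86²)) = 0.463886·exp(-0.57220) = 0.261763
  p_III = (1/(0.86·√(2π)))·exp(−(1.52−2.86)²/(2·0.86²)) = 0.463886·exp(-1.21390) = 0.137791
Weight by the priors:
  π_I·p_I = 0.37 × 0.120977 = 0.0447616
  π_II·p_II = 0.24 × 0.261763 = 0.0628231
  π_III·p_III = 0.39 × 0.137791 = 0.0537386
Sum: 0.0447616 + 0.0628231 + 0.0537386 = 0.161323
P(Class I | x) ≈ 0.2775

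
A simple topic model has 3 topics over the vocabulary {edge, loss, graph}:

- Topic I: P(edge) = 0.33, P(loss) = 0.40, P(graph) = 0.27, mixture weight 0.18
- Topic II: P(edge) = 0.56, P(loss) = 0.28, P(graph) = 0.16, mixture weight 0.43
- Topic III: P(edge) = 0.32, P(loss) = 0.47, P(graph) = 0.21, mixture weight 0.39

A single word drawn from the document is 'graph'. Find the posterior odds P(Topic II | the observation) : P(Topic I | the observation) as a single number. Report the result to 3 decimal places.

The posterior odds equal the prior odds times the likelihood ratio: (P(Z=i)/P(Z=j))·(f_i(x)/f_j(x)).
Evaluate each component's likelihood at the observed value:
  L_I = 0.27
  L_II = 0.16
  L_III = 0.21
Odds = (0.43/0.18) × (0.16/0.27) = 2.38889 × 0.592593 ≈ 1.416

1.416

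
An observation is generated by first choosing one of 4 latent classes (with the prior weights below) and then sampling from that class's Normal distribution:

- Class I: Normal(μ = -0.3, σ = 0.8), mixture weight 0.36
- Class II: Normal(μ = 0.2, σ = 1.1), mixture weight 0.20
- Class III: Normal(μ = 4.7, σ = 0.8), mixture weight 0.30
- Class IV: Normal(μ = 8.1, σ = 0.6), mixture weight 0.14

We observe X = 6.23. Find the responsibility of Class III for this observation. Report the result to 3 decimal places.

0.971

Apply Bayes' rule: the posterior for each component is proportional to its prior times its likelihood at x.
Component likelihoods at x = 6.23:
  f_I = (1/(0.8·√(2π)))·exp(−(6.23−-0.3)²/(2·0.8²)) = 0.498678·exp(-33.31320) = 1.69856e-15
  f_II = (1/(1.1·√(2π)))·exp(−(6.23−0.2)²/(2·1.1²)) = 0.362675·exp(-15.02517) = 1.08186e-07
  f_III = (1/(0.8·√(2π)))·exp(−(6.23−4.7)²/(2·0.8²)) = 0.498678·exp(-1.82883) = 0.0800885
  f_IV = (1/(0.6·√(2π)))·exp(−(6.23−8.1)²/(2·0.6²)) = 0.664904·exp(-4.85681) = 0.00516981
Weight by the priors:
  w_I·f_I = 0.36 × 1.69856e-15 = 6.1148e-16
  w_II·f_II = 0.20 × 1.08186e-07 = 2.16372e-08
  w_III·f_III = 0.30 × 0.0800885 = 0.0240265
  w_IV·f_IV = 0.14 × 0.00516981 = 0.000723774
Marginal: 6.1148e-16 + 2.16372e-08 + 0.0240265 + 0.000723774 = 0.0247503
Responsibility of Class III: 0.0240265 / 0.0247503 ≈ 0.971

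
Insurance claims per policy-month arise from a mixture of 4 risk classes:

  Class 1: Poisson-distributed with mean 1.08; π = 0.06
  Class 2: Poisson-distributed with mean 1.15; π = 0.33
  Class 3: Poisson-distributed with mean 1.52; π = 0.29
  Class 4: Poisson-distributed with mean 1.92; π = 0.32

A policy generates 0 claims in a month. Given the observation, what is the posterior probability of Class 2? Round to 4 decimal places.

0.4442

Posterior ∝ prior × likelihood, so P(k | x) ∝ P(Z=k) f_k(x); normalise over all components.
Poisson probabilities:
  p_1 = e^(−1.08)·1.08^0/0! = 0.339596
  p_2 = e^(−1.15)·1.15^0/0! = 0.316637
  p_3 = e^(−1.52)·1.52^0/0! = 0.218712
  p_4 = e^(−1.92)·1.92^0/0! = 0.146607
Weight by the priors:
  P(Z=1)·p_1 = 0.06 × 0.339596 = 0.0203757
  P(Z=2)·p_2 = 0.33 × 0.316637 = 0.10449
  P(Z=3)·p_3 = 0.29 × 0.218712 = 0.0634264
  P(Z=4)·p_4 = 0.32 × 0.146607 = 0.0469142
Marginal: 0.0203757 + 0.10449 + 0.0634264 + 0.0469142 = 0.235207
P(Class 2 | 0 claims) = 0.10449 / 0.235207 ≈ 0.4442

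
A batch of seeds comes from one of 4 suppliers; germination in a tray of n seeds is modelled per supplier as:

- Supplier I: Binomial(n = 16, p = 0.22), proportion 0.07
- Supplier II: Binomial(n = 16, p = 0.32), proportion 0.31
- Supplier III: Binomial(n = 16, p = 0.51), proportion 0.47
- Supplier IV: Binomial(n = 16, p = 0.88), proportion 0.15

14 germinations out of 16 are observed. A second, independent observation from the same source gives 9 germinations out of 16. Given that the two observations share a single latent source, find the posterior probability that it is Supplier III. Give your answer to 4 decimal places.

0.7784

By Bayes' theorem, P(k | x) = w_k f_k(x) / Σ_j w_j f_j(x).
Since both observations come from the same component, the likelihood for component k is f_k(x₁)·f_k(x₂).
  f_I = [C(16,14)·0.22^14·0.78^2 = 120·6.22182e-10·0.6084 = 4.54243e-08] × [0.00242601] = 1.102e-10
  f_II = [C(16,14)·0.32^14·0.68^2 = 120·1.18059e-07·0.4624 = 6.55087e-06] × [0.0270606] = 1.77271e-07
  f_III = [C(16,14)·0.51^14·0.49^2 = 120·8.05346e-05·0.2401 = 0.00232036] × [0.181105] = 0.000420229
  f_IV = [C(16,14)·0.88^14·0.12^2 = 120·0.167016·0.0144 = 0.288603] × [0.0012973] = 0.000374404
Prior × likelihood for each component:
  w_I·f_I = 0.07 × 1.102e-10 = 7.71398e-12
  w_II·f_II = 0.31 × 1.77271e-07 = 5.49539e-08
  w_III·f_III = 0.47 × 0.000420229 = 0.000197508
  w_IV·f_IV = 0.15 × 0.000374404 = 5.61605e-05
Evidence: 7.71398e-12 + 5.49539e-08 + 0.000197508 + 5.61605e-05 = 0.000253723
P(Supplier III | x₁, x₂) ≈ 0.7784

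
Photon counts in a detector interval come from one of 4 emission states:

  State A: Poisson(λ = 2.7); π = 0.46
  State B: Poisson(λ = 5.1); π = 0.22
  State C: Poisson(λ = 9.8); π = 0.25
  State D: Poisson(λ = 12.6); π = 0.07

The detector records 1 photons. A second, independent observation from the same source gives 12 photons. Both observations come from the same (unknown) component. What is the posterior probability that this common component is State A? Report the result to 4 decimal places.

By Bayes' theorem, P(k | x) = π_k f_k(x) / Σ_j π_j f_j(x).
Since both observations come from the same component, the likelihood for component k is f_k(x₁)·f_k(x₂).
  p_A = [0.181455] × [2.10588e-05] = 3.82122e-06
  p_B = [0.0310934] × [0.00394097] = 0.000122538
  p_C = [0.000543426] × [0.0908427] = 4.93663e-05
  p_D = [4.24874e-05] × [0.11272] = 4.78916e-06
Weight by the priors:
  π_A·p_A = 0.46 × 3.82122e-06 = 1.75776e-06
  π_B·p_B = 0.22 × 0.000122538 = 2.69584e-05
  π_C·p_C = 0.25 × 4.93663e-05 = 1.23416e-05
  π_D·p_D = 0.07 × 4.78916e-06 = 3.35241e-07
Evidence: 1.75776e-06 + 2.69584e-05 + 1.23416e-05 + 3.35241e-07 = 4.1393e-05
P(State A | x₁,x₂) ≈ 0.0425

0.0425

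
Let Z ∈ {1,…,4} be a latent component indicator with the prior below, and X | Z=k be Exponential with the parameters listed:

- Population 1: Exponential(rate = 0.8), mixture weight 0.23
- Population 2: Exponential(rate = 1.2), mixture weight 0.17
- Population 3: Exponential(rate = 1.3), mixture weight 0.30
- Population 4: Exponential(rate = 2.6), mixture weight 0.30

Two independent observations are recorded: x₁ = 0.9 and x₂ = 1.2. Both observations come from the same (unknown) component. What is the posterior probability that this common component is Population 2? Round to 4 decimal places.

0.2217

P(component k | x) = w_k·f_k(x) / marginal(x), where marginal(x) = Σ_j w_j·f_j(x).
Since both observations come from the same component, the likelihood for component k is f_k(x₁)·f_k(x₂).
  L_1 = [0.389402] × [0.306314] = 0.119279
  L_2 = [0.407515] × [0.284313] = 0.115862
  L_3 = [0.403477] × [0.273177] = 0.110221
  L_4 = [0.250452] × [0.114809] = 0.028754
Prior × likelihood for each component:
  w_1·L_1 = 0.23 × 0.119279 = 0.0274342
  w_2·L_2 = 0.17 × 0.115862 = 0.0196965
  w_3·L_3 = 0.30 × 0.110221 = 0.0330662
  w_4·L_4 = 0.30 × 0.028754 = 0.00862621
Marginal: 0.0274342 + 0.0196965 + 0.0330662 + 0.00862621 = 0.0888232
P(Population 2 | x) ≈ 0.2217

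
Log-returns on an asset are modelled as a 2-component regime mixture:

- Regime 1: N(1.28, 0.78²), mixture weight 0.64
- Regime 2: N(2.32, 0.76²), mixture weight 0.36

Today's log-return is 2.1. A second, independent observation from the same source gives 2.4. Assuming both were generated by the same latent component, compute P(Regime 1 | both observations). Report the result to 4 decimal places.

0.2665

Posterior ∝ prior × likelihood, so P(k | x) ∝ P(Z=k) f_k(x); normalise over all components.
Since both observations come from the same component, the likelihood for component k is f_k(x₁)·f_k(x₂).
  p_1 = [0.294324] × [0.182432] = 0.0536941
  p_2 = [0.503385] × [0.522024] = 0.262779
Multiply by the mixture weights:
  P(Z=1)·p_1 = 0.64 × 0.0536941 = 0.0343642
  P(Z=2)·p_2 = 0.36 × 0.262779 = 0.0946005
Sum: 0.0343642 + 0.0946005 = 0.128965
P(Regime 1 | x) ≈ 0.2665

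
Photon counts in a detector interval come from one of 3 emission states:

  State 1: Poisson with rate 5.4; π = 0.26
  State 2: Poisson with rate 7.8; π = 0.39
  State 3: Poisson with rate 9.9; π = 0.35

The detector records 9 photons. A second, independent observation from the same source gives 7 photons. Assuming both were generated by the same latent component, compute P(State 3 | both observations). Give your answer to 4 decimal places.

P(component k | x) = π_k·f_k(x) / marginal(x), where marginal(x) = Σ_j π_j·f_j(x).
Since both observations come from the same component, the likelihood for component k is f_k(x₁)·f_k(x₂).
  L_1 = [0.0485949] × [0.119987] = 0.00583077
  L_2 = [0.120668] × [0.142802] = 0.0172316
  L_3 = [0.12631] × [0.0927898] = 0.0117203
Prior × likelihood for each component:
  π_1·L_1 = 0.26 × 0.00583077 = 0.001516
  π_2·L_2 = 0.39 × 0.0172316 = 0.00672033
  π_3·L_3 = 0.35 × 0.0117203 = 0.00410211
Denominator: 0.001516 + 0.00672033 + 0.00410211 = 0.0123384
So the posterior for State 3 is 0.00410211 / 0.0123384 ≈ 0.3325.

0.3325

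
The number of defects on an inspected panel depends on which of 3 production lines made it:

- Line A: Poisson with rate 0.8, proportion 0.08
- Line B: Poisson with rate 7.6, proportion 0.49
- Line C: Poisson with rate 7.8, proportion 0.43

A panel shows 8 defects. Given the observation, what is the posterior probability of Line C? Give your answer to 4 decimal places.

0.4693

Apply Bayes' rule: the posterior for each component is proportional to its prior times its likelihood at x.
Component likelihoods at x = 8 defects:
  L_A = 1.86966e-06
  L_B = 0.13815
  L_C = 0.139232
Prior × likelihood for each component:
  π_A·L_A = 0.08 × 1.86966e-06 = 1.49573e-07
  π_B·L_B = 0.49 × 0.13815 = 0.0676934
  π_C·L_C = 0.43 × 0.139232 = 0.0598698
Normaliser: 1.49573e-07 + 0.0676934 + 0.0598698 = 0.127563
P(Line C | data) ≈ 0.4693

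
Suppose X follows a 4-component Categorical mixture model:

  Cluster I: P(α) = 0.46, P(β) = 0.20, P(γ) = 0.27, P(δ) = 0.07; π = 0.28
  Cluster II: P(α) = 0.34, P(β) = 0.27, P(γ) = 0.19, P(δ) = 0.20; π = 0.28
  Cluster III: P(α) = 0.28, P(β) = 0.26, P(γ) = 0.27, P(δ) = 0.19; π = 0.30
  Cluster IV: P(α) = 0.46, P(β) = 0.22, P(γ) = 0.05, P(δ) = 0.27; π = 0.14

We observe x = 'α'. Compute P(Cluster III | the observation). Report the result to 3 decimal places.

0.226

By Bayes' theorem, P(k | x) = P(Z=k) f_k(x) / Σ_j P(Z=j) f_j(x).
Categorical probabilities:
  L_I = P(α | comp) = 0.46
  L_II = P(α | comp) = 0.34
  L_III = P(α | comp) = 0.28
  L_IV = P(α | comp) = 0.46
Weight by the priors:
  P(Z=I)·L_I = 0.28 × 0.46 = 0.1288
  P(Z=II)·L_II = 0.28 × 0.34 = 0.0952
  P(Z=III)·L_III = 0.30 × 0.28 = 0.084
  P(Z=IV)·L_IV = 0.14 × 0.46 = 0.0644
Normaliser: 0.1288 + 0.0952 + 0.084 + 0.0644 = 0.3724
P(Cluster III | x) ≈ 0.226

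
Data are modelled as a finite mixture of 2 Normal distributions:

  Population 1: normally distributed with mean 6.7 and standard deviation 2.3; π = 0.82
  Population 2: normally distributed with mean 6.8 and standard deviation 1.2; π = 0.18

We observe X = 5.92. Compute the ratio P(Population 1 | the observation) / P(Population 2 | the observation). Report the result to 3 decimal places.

The posterior odds equal the prior odds times the likelihood ratio: (π_i/π_j)·(f_i(x)/f_j(x)).
Evaluate each component's likelihood at the observed value:
  L_1 = 0.16376
  L_2 = 0.254069
Posterior odds = (π_1·L_1) / (π_2·L_2) = (0.82·0.16376) / (0.18·0.254069) = 0.134283 / 0.0457324 ≈ 2.936

2.936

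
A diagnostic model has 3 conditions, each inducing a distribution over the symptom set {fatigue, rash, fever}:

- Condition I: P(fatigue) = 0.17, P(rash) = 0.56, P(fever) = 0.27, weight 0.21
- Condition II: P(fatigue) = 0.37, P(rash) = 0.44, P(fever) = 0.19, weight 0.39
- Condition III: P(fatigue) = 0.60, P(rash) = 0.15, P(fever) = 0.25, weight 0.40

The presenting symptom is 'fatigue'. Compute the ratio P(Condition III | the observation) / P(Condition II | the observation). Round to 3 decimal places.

1.663

Only the two components matter; the odds are (P(Z=i) f_i(x)) / (P(Z=j) f_j(x)).
Evaluate each component's likelihood at the observed value:
  p_I = P(fatigue | comp) = 0.17
  p_II = P(fatigue | comp) = 0.37
  p_III = P(fatigue | comp) = 0.60
Odds = (0.40/0.39) × (0.6/0.37) = 1.02564 × 1.62162 ≈ 1.663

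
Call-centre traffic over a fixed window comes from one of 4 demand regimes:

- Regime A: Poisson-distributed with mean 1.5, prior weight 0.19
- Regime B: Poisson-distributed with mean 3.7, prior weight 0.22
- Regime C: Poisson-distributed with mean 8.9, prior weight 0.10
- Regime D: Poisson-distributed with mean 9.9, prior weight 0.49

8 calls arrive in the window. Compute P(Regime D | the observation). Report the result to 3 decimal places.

By Bayes' theorem, P(k | x) = π_k f_k(x) / Σ_j π_j f_j(x).
Poisson probabilities:
  L_A = 0.00014183
  L_B = 0.0215379
  L_C = 0.133161
  L_D = 0.114827
Prior × likelihood for each component:
  π_A·L_A = 0.19 × 0.00014183 = 2.69477e-05
  π_B·L_B = 0.22 × 0.0215379 = 0.00473834
  π_C·L_C = 0.10 × 0.133161 = 0.0133161
  π_D·L_D = 0.49 × 0.114827 = 0.0562654
Normaliser: 2.69477e-05 + 0.00473834 + 0.0133161 + 0.0562654 = 0.0743469
P(Regime D | the observation) = 0.0562654 / 0.0743469 ≈ 0.757

0.757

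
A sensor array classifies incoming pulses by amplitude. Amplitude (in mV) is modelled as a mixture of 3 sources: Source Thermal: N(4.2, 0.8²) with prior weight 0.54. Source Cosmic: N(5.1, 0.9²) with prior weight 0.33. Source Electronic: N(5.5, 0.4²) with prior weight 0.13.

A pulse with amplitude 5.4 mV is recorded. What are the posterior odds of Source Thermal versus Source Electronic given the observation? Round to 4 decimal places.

Posterior odds = (π_i f_i(x)) / (π_j f_j(x)); the normalising sum cancels.
Normal densities:
  p_Thermal = (1/(0.8·√(2π)))·exp(−(5.4−4.2)²/(2·0.8²)) = 0.498678·exp(-1.12500) = 0.161897
  p_Cosmic = (1/(0.9·√(2π)))·exp(−(5.4−5.1)²/(2·0.9²)) = 0.443269·exp(-0.05556) = 0.419315
  p_Electronic = (1/(0.4·√(2π)))·exp(−(5.4−5.5)²/(2·0.4²)) = 0.997356·exp(-0.03125) = 0.96667
Odds = (0.54/0.13) × (0.161897/0.96667) = 4.15385 × 0.167479 ≈ 0.6957

0.6957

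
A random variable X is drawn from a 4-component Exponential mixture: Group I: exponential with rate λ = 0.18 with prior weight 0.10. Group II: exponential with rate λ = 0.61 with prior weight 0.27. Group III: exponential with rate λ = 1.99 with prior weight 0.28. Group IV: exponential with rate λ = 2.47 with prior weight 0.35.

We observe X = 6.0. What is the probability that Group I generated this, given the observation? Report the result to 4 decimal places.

The responsibility of component k is π_k f_k(x) divided by Σ_j π_j f_j(x).
Evaluate each component's likelihood at the observed value:
  L_I = 0.0611272
  L_II = 0.0156968
  L_III = 1.29831e-05
  L_IV = 9.04592e-07
Weight by the priors:
  π_I·L_I = 0.10 × 0.0611272 = 0.00611272
  π_II·L_II = 0.27 × 0.0156968 = 0.00423814
  π_III·L_III = 0.28 × 1.29831e-05 = 3.63526e-06
  π_IV·L_IV = 0.35 × 9.04592e-07 = 3.16607e-07
Evidence: 0.00611272 + 0.00423814 + 3.63526e-06 + 3.16607e-07 = 0.0103548
P(Group I | the observation) = 0.00611272 / 0.0103548 ≈ 0.5903

0.5903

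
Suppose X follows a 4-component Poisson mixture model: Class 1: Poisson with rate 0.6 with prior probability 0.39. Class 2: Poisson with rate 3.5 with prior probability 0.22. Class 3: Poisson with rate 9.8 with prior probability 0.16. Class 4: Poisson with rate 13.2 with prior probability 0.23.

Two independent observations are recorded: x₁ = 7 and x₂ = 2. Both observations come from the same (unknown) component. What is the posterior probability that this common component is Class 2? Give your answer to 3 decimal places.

The responsibility of component k is π_k f_k(x) divided by Σ_j π_j f_j(x).
Since both observations come from the same component, the likelihood for component k is f_k(x₁)·f_k(x₂).
  L_1 = [3.04826e-06] × [0.0987861] = 3.01125e-07
  L_2 = [0.0385492] × [0.184959] = 0.00713002
  L_3 = [0.0955138] × [0.00266279] = 0.000254333
  L_4 = [0.0256389] × [0.000161224] = 4.13362e-06
Prior × likelihood for each component:
  π_1·L_1 = 0.39 × 3.01125e-07 = 1.17439e-07
  π_2·L_2 = 0.22 × 0.00713002 = 0.0015686
  π_3·L_3 = 0.16 × 0.000254333 = 4.06932e-05
  π_4·L_4 = 0.23 × 4.13362e-06 = 9.50733e-07
Sum: 1.17439e-07 + 0.0015686 + 4.06932e-05 + 9.50733e-07 = 0.00161036
P(Class 2 | x₁, x₂) = 0.0015686 / 0.00161036 ≈ 0.974

0.974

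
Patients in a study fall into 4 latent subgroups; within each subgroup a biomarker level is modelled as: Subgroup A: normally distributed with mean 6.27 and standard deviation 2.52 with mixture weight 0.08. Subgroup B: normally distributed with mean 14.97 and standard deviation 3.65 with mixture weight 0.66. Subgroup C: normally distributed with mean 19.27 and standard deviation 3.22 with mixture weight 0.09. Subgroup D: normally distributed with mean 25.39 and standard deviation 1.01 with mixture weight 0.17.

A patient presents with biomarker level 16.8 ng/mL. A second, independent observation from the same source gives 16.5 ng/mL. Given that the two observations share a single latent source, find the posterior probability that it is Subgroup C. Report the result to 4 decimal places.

The responsibility of component k is π_k f_k(x) divided by Σ_j π_j f_j(x).
Since both observations come from the same component, the likelihood for component k is f_k(x₁)·f_k(x₂).
  f_A = [(1/(2.52·√(2π)))·exp(−(16.8−6.27)²/(2·2.52²)) = 0.158310·exp(-8.73023) = 2.5587e-05] × [4.17812e-05] = 1.06905e-09
  f_B = [(1/(3.65·√(2π)))·exp(−(16.8−14.97)²/(2·3.65²)) = 0.109299·exp(-0.12569) = 0.0963901] × [0.100106] = 0.00964928
  f_C = [(1/(3.22·√(2π)))·exp(−(16.8−19.27)²/(2·3.22²)) = 0.123895·exp(-0.29421) = 0.0923171] × [0.0855774] = 0.00790026
  f_D = [(1/(1.01·√(2π)))·exp(−(16.8−25.39)²/(2·1.01²)) = 0.394992·exp(-36.16709) = 7.75212e-17] × [5.93113e-18] = 4.59788e-34
Prior × likelihood for each component:
  π_A·f_A = 0.08 × 1.06905e-09 = 8.55244e-11
  π_B·f_B = 0.66 × 0.00964928 = 0.00636852
  π_C·f_C = 0.09 × 0.00790026 = 0.000711023
  π_D·f_D = 0.17 × 4.59788e-34 = 7.8164e-35
Normaliser: 8.55244e-11 + 0.00636852 + 0.000711023 + 7.8164e-35 = 0.00707955
P(Subgroup C | x₁,x₂) ≈ 0.1004

0.1004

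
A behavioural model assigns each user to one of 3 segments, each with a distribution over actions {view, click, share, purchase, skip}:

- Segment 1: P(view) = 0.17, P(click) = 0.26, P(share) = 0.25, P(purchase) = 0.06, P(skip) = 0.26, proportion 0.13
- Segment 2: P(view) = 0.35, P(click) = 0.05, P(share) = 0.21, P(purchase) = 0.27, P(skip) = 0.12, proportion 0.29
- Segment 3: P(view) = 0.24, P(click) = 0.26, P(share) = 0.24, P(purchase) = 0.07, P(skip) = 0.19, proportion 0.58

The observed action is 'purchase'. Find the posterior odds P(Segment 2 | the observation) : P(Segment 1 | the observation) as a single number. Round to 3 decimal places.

Only the two components matter; the odds are (π_i f_i(x)) / (π_j f_j(x)).
Component likelihoods at x = 'purchase':
  p_1 = P(purchase | comp) = 0.06
  p_2 = P(purchase | comp) = 0.27
  p_3 = P(purchase | comp) = 0.07
Posterior odds = (π_2·p_2) / (π_1·p_1) = (0.29·0.27) / (0.13·0.06) = 0.0783 / 0.0078 ≈ 10.038

10.038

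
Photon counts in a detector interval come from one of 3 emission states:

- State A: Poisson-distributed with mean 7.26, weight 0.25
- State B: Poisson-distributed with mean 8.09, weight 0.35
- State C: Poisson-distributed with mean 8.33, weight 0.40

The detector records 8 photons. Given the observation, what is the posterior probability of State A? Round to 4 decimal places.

By Bayes' theorem, P(k | x) = π_k f_k(x) / Σ_j π_j f_j(x).
Component likelihoods at x = 8 photons:
  f_A = 0.134584
  f_B = 0.139516
  f_C = 0.138665
Multiply by the mixture weights:
  π_A·f_A = 0.25 × 0.134584 = 0.0336461
  π_B·f_B = 0.35 × 0.139516 = 0.0488307
  π_C·f_C = 0.40 × 0.138665 = 0.0554659
Sum: 0.0336461 + 0.0488307 + 0.0554659 = 0.137943
P(State A | data) = 0.0336461 / 0.137943 ≈ 0.2439

0.2439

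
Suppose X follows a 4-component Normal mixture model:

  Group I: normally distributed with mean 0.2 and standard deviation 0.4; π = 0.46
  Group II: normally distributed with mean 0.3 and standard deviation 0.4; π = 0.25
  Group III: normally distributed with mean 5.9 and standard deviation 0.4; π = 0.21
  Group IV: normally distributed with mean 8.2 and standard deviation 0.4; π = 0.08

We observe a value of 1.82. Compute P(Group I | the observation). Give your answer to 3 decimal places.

0.408

Apply Bayes' rule: the posterior for each component is proportional to its prior times its likelihood at x.
Evaluate each component's likelihood at the observed value:
  p_I = 0.000273585
  p_II = 0.000729867
  p_III = 2.55183e-23
  p_IV = 5.70229e-56
Prior × likelihood for each component:
  π_I·p_I = 0.46 × 0.000273585 = 0.000125849
  π_II·p_II = 0.25 × 0.000729867 = 0.000182467
  π_III·p_III = 0.21 × 2.55183e-23 = 5.35884e-24
  π_IV·p_IV = 0.08 × 5.70229e-56 = 4.56183e-57
Marginal: 0.000125849 + 0.000182467 + 5.35884e-24 + 4.56183e-57 = 0.000308316
Responsibility of Group I: 0.000125849 / 0.000308316 ≈ 0.408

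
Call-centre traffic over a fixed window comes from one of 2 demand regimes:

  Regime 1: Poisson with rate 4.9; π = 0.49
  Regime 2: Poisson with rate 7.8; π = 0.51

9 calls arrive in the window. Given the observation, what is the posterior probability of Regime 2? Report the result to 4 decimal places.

0.7898

Apply Bayes' rule: the posterior for each component is proportional to its prior times its likelihood at x.
Evaluate each component's likelihood at the observed value:
  p_1 = e^(−4.9)·4.9^9/9! = 0.0334163
  p_2 = e^(−7.8)·7.8^9/9! = 0.120668
Prior × likelihood for each component:
  w_1·p_1 = 0.49 × 0.0334163 = 0.016374
  w_2·p_2 = 0.51 × 0.120668 = 0.0615406
Evidence: 0.016374 + 0.0615406 = 0.0779146
Responsibility of Regime 2: 0.0615406 / 0.0779146 ≈ 0.7898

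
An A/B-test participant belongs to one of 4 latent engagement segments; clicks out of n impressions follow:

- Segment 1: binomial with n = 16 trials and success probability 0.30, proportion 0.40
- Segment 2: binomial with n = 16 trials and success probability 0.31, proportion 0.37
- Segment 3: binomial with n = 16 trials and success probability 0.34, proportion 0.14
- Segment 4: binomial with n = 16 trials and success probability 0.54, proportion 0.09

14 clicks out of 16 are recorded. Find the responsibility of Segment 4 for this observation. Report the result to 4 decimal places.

0.9886

Apply Bayes' rule: the posterior for each component is proportional to its prior times its likelihood at x.
Component likelihoods at x = 14 clicks out of 16:
  p_1 = 2.81239e-06
  p_2 = 4.32457e-06
  p_3 = 1.44203e-05
  p_4 = 0.00455208
Unnormalised posteriors:
  w_1·p_1 = 0.40 × 2.81239e-06 = 1.12495e-06
  w_2·p_2 = 0.37 × 4.32457e-06 = 1.60009e-06
  w_3·p_3 = 0.14 × 1.44203e-05 = 2.01884e-06
  w_4·p_4 = 0.09 × 0.00455208 = 0.000409687
Evidence: 1.12495e-06 + 1.60009e-06 + 2.01884e-06 + 0.000409687 = 0.000414431
Responsibility of Segment 4: 0.000409687 / 0.000414431 ≈ 0.9886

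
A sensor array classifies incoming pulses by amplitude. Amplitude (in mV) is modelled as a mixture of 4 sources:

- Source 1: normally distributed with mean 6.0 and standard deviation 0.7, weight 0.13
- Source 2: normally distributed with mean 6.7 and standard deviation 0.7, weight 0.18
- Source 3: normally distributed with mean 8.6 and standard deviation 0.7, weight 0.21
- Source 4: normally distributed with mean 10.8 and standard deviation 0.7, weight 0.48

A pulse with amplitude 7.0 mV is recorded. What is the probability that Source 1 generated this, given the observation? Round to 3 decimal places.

The responsibility of component k is π_k f_k(x) divided by Σ_j π_j f_j(x).
Component likelihoods at x = 7.0 mV:
  f_1 = 0.205426
  f_2 = 0.51991
  f_3 = 0.0418147
  f_4 = 2.27309e-07
Multiply by the mixture weights:
  π_1·f_1 = 0.13 × 0.205426 = 0.0267053
  π_2·f_2 = 0.18 × 0.51991 = 0.0935837
  π_3·f_3 = 0.21 × 0.0418147 = 0.00878108
  π_4·f_4 = 0.48 × 2.27309e-07 = 1.09108e-07
Denominator: 0.0267053 + 0.0935837 + 0.00878108 + 1.09108e-07 = 0.12907
P(Source 1 | 7.0 mV) ≈ 0.207

0.207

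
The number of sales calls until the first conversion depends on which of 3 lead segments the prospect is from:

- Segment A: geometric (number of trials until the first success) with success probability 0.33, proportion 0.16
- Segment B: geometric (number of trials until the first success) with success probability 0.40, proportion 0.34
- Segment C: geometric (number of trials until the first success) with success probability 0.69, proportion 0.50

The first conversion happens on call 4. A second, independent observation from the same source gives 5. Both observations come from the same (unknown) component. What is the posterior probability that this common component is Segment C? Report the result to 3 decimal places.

The responsibility of component k is π_k f_k(x) divided by Σ_j π_j f_j(x).
Since both observations come from the same component, the likelihood for component k is f_k(x₁)·f_k(x₂).
  L_A = [0.0992518] × [0.0664987] = 0.00660011
  L_B = [0.0864] × [0.05184] = 0.00447898
  L_C = [0.0205558] × [0.00637229] = 0.000130988
Multiply by the mixture weights:
  π_A·L_A = 0.16 × 0.00660011 = 0.00105602
  π_B·L_B = 0.34 × 0.00447898 = 0.00152285
  π_C·L_C = 0.50 × 0.000130988 = 6.54938e-05
Denominator: 0.00105602 + 0.00152285 + 6.54938e-05 = 0.00264436
P(Segment C | x₁,x₂) ≈ 0.025

0.025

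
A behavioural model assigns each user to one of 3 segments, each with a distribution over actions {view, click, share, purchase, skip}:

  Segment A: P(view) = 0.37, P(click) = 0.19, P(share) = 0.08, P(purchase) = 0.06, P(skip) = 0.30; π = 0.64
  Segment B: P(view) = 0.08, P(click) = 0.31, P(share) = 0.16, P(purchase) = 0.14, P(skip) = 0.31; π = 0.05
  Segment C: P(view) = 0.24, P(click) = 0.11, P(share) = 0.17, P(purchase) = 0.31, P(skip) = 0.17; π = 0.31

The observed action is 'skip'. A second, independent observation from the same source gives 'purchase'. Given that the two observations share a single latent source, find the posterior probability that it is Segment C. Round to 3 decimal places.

0.544

Posterior ∝ prior × likelihood, so P(k | x) ∝ π_k f_k(x); normalise over all components.
Since both observations come from the same component, the likelihood for component k is f_k(x₁)·f_k(x₂).
  f_A = [0.3] × [0.06] = 0.018
  f_B = [0.31] × [0.14] = 0.0434
  f_C = [0.17] × [0.31] = 0.0527
Weight by the priors:
  π_A·f_A = 0.64 × 0.018 = 0.01152
  π_B·f_B = 0.05 × 0.0434 = 0.00217
  π_C·f_C = 0.31 × 0.0527 = 0.016337
Marginal: 0.01152 + 0.00217 + 0.016337 = 0.030027
Responsibility of Segment C: 0.016337 / 0.030027 ≈ 0.544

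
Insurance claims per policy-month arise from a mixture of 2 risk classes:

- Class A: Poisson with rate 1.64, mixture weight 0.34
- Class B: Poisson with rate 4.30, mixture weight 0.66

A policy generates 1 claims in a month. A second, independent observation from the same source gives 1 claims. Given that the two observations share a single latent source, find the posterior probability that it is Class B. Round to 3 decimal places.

P(component k | x) = π_k·f_k(x) / marginal(x), where marginal(x) = Σ_j π_j·f_j(x).
Since both observations come from the same component, the likelihood for component k is f_k(x₁)·f_k(x₂).
  p_A = [e^(−1.64)·1.64^1/1! = 0.318127] × [0.318127] = 0.101205
  p_B = [e^(−4.30)·4.30^1/1! = 0.0583448] × [0.0583448] = 0.00340412
Multiply by the mixture weights:
  π_A·p_A = 0.34 × 0.101205 = 0.0344097
  π_B·p_B = 0.66 × 0.00340412 = 0.00224672
Marginal: 0.0344097 + 0.00224672 = 0.0366564
P(Class B | x) = 0.00224672 / 0.0366564 ≈ 0.061

0.061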